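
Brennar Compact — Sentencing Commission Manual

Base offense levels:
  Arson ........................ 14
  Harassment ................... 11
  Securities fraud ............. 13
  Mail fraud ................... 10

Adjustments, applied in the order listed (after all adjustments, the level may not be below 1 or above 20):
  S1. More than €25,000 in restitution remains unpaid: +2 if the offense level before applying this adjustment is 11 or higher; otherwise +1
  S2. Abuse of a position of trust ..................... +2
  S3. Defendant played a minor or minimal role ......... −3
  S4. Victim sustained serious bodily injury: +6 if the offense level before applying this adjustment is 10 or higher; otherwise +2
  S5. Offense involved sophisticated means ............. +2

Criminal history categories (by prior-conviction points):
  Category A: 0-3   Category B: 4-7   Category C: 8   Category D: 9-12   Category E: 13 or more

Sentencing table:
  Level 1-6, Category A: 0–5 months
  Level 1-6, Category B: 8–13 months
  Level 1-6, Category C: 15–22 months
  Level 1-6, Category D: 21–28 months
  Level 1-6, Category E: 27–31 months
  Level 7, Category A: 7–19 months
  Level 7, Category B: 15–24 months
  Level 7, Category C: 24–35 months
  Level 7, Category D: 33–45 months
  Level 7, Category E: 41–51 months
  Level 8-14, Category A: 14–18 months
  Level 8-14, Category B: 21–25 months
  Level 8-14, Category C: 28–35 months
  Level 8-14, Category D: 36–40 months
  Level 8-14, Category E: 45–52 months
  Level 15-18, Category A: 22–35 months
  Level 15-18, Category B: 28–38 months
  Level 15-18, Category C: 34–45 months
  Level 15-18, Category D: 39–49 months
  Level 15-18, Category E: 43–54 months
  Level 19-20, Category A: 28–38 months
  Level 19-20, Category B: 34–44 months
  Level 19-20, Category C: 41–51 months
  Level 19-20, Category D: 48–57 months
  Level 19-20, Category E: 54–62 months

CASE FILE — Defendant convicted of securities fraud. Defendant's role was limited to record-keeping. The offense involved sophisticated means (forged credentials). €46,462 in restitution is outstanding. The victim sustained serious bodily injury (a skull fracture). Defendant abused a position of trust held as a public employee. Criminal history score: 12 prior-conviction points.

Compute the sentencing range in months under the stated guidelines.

Base offense level for securities fraud: 13.
S1 applies (level before this adjustment is 13 ≥ 11, so +2): 13 + 2 = 15.
S2 applies: 15 + 2 = 17.
S3 applies: 17 − 3 = 14.
S4 applies (level before this adjustment is 14 ≥ 10, so +6): 14 + 6 = 20.
S5 applies: 20 + 2 = 22.
Level 22 exceeds the maximum of 20; capped at 20.
Final offense level: 20.
Criminal history: 12 prior points → Category D (9-12).
Level 20 falls in the 19-20 band.
Grid: Level 19-20 × Category D = 48-57 months.

48-57 months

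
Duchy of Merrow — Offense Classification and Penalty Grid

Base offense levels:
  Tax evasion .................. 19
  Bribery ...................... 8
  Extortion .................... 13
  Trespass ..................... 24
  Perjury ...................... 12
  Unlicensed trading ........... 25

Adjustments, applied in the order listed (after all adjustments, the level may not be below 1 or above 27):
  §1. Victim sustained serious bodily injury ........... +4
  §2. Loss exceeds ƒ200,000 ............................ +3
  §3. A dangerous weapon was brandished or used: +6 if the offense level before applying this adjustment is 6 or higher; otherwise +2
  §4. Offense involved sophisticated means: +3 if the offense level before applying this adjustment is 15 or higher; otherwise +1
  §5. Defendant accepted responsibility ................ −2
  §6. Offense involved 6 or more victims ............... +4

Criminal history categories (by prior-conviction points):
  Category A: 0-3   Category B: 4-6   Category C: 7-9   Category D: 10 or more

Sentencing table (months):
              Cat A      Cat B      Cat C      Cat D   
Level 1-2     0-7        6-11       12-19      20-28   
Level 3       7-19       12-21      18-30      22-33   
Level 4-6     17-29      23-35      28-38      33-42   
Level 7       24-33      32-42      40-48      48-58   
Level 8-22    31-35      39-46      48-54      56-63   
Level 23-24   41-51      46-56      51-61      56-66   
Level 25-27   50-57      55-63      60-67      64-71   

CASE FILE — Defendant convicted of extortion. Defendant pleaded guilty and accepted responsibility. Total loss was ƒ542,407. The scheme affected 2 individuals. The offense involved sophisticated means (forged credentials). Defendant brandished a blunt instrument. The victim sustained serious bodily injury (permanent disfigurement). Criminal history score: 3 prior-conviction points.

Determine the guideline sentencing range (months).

50-57 months

Base offense level for extortion: 13.
§1 applies: 13 + 4 = 17.
§2 applies: 17 + 3 = 20.
§3 applies (level before this adjustment is 20 ≥ 6, so +6): 20 + 6 = 26.
§4 applies (level before this adjustment is 26 ≥ 15, so +3): 26 + 3 = 29.
§5 applies: 29 − 2 = 27.
§6 does not apply.
Final offense level: 27.
Criminal history: 3 prior points → Category A (0-3).
Level 27 falls in the 25-27 band.
Grid: Level 25-27 × Category A = 50-57 months.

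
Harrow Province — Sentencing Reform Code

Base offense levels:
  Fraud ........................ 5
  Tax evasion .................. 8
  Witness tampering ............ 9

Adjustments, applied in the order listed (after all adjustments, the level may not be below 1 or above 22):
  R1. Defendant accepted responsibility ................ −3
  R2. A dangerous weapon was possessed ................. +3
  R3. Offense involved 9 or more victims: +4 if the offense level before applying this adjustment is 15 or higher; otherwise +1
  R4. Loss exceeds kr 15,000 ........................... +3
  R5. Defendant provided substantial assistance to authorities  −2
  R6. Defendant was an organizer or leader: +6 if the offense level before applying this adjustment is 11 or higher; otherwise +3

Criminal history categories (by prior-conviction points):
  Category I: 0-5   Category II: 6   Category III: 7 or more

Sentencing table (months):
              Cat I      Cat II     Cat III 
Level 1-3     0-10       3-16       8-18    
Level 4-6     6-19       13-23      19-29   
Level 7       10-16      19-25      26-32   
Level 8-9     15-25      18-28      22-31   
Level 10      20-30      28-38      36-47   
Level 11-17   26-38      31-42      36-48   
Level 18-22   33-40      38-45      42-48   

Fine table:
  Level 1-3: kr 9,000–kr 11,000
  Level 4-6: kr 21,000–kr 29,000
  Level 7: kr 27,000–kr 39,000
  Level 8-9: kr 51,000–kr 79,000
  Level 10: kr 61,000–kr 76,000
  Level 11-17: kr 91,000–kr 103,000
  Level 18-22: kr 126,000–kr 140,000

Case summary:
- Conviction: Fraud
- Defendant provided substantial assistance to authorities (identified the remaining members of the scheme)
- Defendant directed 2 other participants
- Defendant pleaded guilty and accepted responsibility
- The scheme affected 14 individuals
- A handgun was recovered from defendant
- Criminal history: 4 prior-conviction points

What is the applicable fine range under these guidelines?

Base offense level for fraud: 5.
R1 applies: 5 − 3 = 2.
R2 applies: 2 + 3 = 5.
R3 applies (level before this adjustment is 5 < 15, so +1): 5 + 1 = 6.
R4 does not apply.
R5 applies: 6 − 2 = 4.
R6 applies (level before this adjustment is 4 < 11, so +3): 4 + 3 = 7.
Final offense level: 7.
Level 7 falls in the 7 band.
Fine table: Level 7 → kr 27,000–kr 39,000.

kr 27,000–kr 39,000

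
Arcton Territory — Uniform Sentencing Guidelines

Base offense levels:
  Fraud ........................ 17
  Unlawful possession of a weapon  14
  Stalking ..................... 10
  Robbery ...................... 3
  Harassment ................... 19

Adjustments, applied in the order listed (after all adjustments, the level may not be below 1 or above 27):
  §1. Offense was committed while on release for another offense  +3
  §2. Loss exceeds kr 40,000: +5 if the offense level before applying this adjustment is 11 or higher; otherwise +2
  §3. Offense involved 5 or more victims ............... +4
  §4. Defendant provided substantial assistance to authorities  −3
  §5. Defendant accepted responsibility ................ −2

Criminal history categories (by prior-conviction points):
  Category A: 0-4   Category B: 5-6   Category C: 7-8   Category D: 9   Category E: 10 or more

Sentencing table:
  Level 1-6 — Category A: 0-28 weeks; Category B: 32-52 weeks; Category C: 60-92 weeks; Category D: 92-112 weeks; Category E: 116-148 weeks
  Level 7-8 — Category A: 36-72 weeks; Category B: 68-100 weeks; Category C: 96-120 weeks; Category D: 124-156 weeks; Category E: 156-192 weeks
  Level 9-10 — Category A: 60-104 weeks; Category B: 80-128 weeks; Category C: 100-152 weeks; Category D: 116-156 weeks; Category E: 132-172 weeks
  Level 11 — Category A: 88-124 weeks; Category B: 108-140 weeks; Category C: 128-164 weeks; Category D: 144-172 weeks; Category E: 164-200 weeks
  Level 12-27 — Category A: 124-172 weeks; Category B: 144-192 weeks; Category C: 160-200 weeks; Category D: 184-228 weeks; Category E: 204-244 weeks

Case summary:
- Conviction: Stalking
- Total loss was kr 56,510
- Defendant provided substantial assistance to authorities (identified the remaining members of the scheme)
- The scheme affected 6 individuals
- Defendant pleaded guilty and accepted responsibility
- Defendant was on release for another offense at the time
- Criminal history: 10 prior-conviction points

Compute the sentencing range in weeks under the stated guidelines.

Base offense level for stalking: 10.
§1 applies: 10 + 3 = 13.
§2 applies (level before this adjustment is 13 ≥ 11, so +5): 13 + 5 = 18.
§3 applies: 18 + 4 = 22.
§4 applies: 22 − 3 = 19.
§5 applies: 19 − 2 = 17.
Final offense level: 17.
Criminal history: 10 prior points → Category E (10+).
Level 17 falls in the 12-27 band.
Grid: Level 12-27 × Category E = 204-244 weeks.

204-244 weeks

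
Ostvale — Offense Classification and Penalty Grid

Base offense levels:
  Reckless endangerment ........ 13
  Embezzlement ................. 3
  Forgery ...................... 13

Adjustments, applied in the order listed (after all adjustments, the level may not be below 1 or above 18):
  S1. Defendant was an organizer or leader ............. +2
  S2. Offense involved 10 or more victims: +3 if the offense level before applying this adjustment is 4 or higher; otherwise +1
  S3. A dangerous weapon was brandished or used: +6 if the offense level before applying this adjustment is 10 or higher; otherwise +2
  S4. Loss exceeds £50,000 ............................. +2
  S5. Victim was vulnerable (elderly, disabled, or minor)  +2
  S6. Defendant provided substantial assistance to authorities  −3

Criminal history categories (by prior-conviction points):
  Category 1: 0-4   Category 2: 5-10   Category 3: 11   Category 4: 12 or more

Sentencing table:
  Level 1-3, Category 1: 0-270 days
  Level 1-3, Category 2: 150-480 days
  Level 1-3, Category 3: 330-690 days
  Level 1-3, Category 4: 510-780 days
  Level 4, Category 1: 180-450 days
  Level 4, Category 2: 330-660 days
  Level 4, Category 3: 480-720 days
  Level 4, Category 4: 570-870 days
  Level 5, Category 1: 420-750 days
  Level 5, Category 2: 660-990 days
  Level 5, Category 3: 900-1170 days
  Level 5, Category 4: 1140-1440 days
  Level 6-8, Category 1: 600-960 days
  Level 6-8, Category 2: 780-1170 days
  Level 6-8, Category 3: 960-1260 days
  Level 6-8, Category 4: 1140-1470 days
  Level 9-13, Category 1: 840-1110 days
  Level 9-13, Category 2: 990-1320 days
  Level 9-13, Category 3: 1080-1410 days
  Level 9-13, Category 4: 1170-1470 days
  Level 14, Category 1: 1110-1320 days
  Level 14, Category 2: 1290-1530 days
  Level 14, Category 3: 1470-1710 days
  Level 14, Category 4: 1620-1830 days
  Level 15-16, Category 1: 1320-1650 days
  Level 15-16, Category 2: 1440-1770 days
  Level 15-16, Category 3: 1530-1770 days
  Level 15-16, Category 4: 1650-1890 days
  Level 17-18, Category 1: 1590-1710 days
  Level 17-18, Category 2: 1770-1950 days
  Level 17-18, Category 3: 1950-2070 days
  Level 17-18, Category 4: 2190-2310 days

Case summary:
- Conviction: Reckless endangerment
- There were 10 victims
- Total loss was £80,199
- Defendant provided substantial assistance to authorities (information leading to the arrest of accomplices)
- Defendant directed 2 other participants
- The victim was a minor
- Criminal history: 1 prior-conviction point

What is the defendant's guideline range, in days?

1590-1710 days

Base offense level for reckless endangerment: 13.
S1 applies: 13 + 2 = 15.
S2 applies (level before this adjustment is 15 ≥ 4, so +3): 15 + 3 = 18.
S4 applies: 18 + 2 = 20.
S5 applies: 20 + 2 = 22.
S6 applies: 22 − 3 = 19.
Level 19 exceeds the maximum of 18; capped at 18.
Final offense level: 18.
Criminal history: 1 prior point → Category 1 (0-4).
Level 18 falls in the 17-18 band.
Grid: Level 17-18 × Category 1 = 1590-1710 days.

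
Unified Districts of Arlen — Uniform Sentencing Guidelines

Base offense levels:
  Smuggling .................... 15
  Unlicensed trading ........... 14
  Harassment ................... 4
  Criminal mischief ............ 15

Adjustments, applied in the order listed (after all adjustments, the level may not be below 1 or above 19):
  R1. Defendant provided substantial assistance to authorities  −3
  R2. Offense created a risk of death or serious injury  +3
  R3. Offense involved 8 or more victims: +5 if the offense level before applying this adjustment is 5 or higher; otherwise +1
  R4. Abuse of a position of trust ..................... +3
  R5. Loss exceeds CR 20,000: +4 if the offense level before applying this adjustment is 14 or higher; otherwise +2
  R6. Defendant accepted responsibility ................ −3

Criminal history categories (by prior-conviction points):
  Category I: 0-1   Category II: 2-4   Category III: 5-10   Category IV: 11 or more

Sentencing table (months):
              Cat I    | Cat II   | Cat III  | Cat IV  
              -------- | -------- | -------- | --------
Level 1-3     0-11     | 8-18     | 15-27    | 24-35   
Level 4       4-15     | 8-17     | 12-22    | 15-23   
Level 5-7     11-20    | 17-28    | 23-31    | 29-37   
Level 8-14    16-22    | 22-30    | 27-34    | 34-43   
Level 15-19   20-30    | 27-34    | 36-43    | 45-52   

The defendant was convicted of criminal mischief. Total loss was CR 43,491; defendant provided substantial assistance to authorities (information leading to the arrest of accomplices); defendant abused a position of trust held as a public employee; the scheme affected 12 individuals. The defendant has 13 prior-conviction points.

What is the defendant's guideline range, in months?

45-52 months

Base offense level for criminal mischief: 15.
R1 applies: 15 − 3 = 12.
R2 does not apply.
R3 applies (level before this adjustment is 12 ≥ 5, so +5): 12 + 5 = 17.
R4 applies: 17 + 3 = 20.
R5 applies (level before this adjustment is 20 ≥ 14, so +4): 20 + 4 = 24.
Level 24 exceeds the maximum of 19; capped at 19.
Final offense level: 19.
Criminal history: 13 prior points → Category IV (11+).
Level 19 falls in the 15-19 band.
Grid: Level 15-19 × Category IV = 45-52 months.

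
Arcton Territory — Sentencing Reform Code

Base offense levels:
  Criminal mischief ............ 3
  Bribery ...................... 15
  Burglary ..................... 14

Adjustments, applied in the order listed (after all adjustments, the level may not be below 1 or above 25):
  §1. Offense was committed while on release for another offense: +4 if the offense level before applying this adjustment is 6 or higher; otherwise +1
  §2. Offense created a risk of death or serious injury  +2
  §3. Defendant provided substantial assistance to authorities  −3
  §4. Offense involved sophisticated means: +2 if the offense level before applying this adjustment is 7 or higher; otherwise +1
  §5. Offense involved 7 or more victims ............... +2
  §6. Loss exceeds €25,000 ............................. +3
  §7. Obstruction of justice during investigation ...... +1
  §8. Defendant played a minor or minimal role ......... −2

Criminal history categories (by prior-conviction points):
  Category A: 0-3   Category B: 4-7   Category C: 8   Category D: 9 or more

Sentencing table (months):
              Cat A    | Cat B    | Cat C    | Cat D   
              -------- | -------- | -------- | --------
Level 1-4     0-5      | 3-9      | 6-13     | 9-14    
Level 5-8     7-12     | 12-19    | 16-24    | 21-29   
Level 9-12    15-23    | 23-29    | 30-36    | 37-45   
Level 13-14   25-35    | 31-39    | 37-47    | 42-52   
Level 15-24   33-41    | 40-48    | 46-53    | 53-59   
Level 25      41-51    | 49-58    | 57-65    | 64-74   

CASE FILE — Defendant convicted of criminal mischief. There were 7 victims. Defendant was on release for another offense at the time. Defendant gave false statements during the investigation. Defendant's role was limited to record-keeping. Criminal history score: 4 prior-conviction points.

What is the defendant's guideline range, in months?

Base offense level for criminal mischief: 3.
§1 applies (level before this adjustment is 3 < 6, so +1): 3 + 1 = 4.
§2 does not apply.
§4 does not apply.
§5 applies: 4 + 2 = 6.
§6 does not apply.
§7 applies: 6 + 1 = 7.
§8 applies: 7 − 2 = 5.
Final offense level: 5.
Criminal history: 4 prior points → Category B (4-7).
Level 5 falls in the 5-8 band.
Grid: Level 5-8 × Category B = 12-19 months.

12-19 months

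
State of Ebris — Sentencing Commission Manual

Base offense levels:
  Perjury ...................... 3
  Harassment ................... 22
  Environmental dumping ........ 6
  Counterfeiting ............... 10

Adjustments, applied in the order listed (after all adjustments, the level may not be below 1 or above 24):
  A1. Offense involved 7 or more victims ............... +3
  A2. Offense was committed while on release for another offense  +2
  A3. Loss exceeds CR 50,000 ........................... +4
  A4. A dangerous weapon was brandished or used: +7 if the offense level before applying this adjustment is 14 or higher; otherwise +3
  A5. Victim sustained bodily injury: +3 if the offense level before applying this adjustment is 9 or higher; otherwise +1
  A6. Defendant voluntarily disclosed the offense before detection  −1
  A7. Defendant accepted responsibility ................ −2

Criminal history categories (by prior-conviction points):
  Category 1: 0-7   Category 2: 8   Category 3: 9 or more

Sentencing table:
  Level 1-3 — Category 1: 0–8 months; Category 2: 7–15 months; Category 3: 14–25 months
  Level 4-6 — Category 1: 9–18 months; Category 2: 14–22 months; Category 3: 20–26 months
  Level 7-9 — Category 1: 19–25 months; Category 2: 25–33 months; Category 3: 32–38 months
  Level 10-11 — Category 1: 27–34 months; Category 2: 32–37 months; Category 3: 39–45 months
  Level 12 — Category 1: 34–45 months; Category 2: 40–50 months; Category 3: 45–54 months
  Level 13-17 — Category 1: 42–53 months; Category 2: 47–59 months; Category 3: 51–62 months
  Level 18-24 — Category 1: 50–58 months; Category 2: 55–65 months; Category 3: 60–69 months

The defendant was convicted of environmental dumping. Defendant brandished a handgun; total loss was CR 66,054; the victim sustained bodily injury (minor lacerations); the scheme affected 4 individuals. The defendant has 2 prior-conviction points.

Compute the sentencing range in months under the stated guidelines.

42-53 months

Base offense level for environmental dumping: 6.
A2 does not apply.
A3 applies: 6 + 4 = 10.
A4 applies (level before this adjustment is 10 < 14, so +3): 10 + 3 = 13.
A5 applies (level before this adjustment is 13 ≥ 9, so +3): 13 + 3 = 16.
A6 does not apply.
A7 does not apply.
Final offense level: 16.
Criminal history: 2 prior points → Category 1 (0-7).
Level 16 falls in the 13-17 band.
Grid: Level 13-17 × Category 1 = 42-53 months.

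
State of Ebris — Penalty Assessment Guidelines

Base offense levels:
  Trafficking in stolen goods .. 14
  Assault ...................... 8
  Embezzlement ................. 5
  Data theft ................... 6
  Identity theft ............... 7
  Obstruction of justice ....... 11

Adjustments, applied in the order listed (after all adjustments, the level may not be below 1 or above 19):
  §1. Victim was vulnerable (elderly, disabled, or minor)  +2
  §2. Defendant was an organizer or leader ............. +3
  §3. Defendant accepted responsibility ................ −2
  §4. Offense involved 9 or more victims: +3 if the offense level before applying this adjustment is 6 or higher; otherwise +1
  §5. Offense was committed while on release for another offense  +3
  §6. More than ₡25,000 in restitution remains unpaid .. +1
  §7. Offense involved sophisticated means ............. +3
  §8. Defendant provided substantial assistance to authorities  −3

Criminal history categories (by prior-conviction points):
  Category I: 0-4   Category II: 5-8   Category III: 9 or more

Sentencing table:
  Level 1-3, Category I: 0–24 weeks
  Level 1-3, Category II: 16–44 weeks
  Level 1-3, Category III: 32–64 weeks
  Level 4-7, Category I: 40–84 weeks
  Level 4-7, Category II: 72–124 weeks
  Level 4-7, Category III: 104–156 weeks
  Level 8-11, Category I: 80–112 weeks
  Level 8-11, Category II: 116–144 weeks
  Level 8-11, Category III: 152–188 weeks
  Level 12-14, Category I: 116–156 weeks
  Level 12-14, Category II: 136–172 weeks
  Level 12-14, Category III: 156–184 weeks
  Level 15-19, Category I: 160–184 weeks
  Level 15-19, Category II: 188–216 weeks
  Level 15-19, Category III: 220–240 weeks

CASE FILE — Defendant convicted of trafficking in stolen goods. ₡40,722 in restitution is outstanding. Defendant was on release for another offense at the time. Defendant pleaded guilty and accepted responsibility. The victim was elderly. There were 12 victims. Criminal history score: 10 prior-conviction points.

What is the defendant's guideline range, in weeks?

Base offense level for trafficking in stolen goods: 14.
§1 applies: 14 + 2 = 16.
§2 does not apply.
§3 applies: 16 − 2 = 14.
§4 applies (level before this adjustment is 14 ≥ 6, so +3): 14 + 3 = 17.
§5 applies: 17 + 3 = 20.
§6 applies: 20 + 1 = 21.
§8 does not apply.
Level 21 exceeds the maximum of 19; capped at 19.
Final offense level: 19.
Criminal history: 10 prior points → Category III (9+).
Level 19 falls in the 15-19 band.
Grid: Level 15-19 × Category III = 220-240 weeks.

220-240 weeks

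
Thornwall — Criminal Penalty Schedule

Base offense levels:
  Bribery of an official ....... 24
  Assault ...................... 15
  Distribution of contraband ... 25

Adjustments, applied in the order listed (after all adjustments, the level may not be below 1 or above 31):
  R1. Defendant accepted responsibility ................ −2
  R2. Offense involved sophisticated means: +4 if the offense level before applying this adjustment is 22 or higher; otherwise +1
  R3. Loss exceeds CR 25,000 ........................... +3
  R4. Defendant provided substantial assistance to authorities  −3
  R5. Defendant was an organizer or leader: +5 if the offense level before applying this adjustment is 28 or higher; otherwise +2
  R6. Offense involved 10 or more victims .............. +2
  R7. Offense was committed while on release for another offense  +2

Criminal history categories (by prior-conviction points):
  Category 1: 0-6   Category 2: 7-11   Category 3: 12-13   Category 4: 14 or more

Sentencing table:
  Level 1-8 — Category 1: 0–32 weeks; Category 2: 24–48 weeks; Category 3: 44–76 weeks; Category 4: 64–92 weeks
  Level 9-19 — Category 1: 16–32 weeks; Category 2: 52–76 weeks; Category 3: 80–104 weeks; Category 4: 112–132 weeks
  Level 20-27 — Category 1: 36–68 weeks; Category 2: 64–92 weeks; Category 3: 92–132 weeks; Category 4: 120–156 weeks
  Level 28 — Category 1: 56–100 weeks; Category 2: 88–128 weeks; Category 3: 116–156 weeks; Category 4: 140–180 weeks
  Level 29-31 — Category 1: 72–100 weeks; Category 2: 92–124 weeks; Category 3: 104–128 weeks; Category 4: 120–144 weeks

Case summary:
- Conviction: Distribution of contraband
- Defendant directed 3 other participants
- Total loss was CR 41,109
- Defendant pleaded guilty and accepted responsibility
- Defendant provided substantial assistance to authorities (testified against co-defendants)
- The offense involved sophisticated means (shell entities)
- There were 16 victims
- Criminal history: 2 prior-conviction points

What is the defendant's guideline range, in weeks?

Base offense level for distribution of contraband: 25.
R1 applies: 25 − 2 = 23.
R2 applies (level before this adjustment is 23 ≥ 22, so +4): 23 + 4 = 27.
R3 applies: 27 + 3 = 30.
R4 applies: 30 − 3 = 27.
R5 applies (level before this adjustment is 27 < 28, so +2): 27 + 2 = 29.
R6 applies: 29 + 2 = 31.
R7 does not apply.
Final offense level: 31.
Criminal history: 2 prior points → Category 1 (0-6).
Level 31 falls in the 29-31 band.
Grid: Level 29-31 × Category 1 = 72-100 weeks.

72-100 weeks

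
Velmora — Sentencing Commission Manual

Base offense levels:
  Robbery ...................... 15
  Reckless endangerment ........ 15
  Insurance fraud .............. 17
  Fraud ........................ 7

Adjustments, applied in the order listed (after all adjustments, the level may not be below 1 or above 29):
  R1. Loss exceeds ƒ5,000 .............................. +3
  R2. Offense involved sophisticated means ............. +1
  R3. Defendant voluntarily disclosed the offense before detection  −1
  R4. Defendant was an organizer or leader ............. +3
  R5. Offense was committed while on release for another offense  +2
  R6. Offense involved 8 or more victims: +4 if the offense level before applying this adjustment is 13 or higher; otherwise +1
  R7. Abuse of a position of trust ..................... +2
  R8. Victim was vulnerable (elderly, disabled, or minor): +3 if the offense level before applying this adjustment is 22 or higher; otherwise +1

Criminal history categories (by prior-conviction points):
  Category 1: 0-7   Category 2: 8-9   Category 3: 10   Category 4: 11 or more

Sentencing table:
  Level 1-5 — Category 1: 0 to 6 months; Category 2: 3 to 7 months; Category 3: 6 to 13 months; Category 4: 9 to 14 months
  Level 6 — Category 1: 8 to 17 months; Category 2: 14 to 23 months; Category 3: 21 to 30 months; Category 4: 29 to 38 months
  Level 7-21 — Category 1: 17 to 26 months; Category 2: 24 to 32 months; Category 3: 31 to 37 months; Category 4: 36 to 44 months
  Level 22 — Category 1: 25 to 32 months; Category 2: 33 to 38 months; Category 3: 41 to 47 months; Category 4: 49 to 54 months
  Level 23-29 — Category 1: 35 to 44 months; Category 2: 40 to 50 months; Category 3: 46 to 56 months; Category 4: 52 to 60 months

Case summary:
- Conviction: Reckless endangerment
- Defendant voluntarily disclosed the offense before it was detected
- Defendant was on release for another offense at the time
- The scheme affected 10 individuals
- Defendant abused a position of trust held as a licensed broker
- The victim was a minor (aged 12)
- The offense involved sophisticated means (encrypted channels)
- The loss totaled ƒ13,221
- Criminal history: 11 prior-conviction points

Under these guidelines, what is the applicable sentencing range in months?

52-60 months

Base offense level for reckless endangerment: 15.
R1 applies: 15 + 3 = 18.
R2 applies: 18 + 1 = 19.
R3 applies: 19 − 1 = 18.
R5 applies: 18 + 2 = 20.
R6 applies (level before this adjustment is 20 ≥ 13, so +4): 20 + 4 = 24.
R7 applies: 24 + 2 = 26.
R8 applies (level before this adjustment is 26 ≥ 22, so +3): 26 + 3 = 29.
Final offense level: 29.
Criminal history: 11 prior points → Category 4 (11+).
Level 29 falls in the 23-29 band.
Grid: Level 23-29 × Category 4 = 52-60 months.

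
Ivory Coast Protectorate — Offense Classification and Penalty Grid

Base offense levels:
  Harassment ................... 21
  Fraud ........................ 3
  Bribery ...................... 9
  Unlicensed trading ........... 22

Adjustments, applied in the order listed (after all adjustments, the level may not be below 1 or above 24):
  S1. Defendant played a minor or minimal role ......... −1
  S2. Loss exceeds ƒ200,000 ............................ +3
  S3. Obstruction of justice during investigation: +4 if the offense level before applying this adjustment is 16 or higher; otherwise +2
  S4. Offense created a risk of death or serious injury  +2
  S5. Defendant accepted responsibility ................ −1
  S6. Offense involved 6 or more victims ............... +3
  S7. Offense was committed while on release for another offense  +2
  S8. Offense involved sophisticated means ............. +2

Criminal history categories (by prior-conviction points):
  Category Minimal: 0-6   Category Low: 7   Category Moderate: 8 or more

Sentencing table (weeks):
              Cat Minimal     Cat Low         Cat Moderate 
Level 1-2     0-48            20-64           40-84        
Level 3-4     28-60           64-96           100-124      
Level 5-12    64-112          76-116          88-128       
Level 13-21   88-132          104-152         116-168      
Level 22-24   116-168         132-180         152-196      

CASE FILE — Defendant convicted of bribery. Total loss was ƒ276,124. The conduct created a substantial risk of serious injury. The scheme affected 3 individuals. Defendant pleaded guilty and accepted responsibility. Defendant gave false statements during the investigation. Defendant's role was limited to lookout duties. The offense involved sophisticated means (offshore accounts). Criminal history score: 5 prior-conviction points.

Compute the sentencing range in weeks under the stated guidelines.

Base offense level for bribery: 9.
S1 applies: 9 − 1 = 8.
S2 applies: 8 + 3 = 11.
S3 applies (level before this adjustment is 11 < 16, so +2): 11 + 2 = 13.
S4 applies: 13 + 2 = 15.
S5 applies: 15 − 1 = 14.
S8 applies: 14 + 2 = 16.
Final offense level: 16.
Criminal history: 5 prior points → Category Minimal (0-6).
Level 16 falls in the 13-21 band.
Grid: Level 13-21 × Category Minimal = 88-132 weeks.

88-132 weeks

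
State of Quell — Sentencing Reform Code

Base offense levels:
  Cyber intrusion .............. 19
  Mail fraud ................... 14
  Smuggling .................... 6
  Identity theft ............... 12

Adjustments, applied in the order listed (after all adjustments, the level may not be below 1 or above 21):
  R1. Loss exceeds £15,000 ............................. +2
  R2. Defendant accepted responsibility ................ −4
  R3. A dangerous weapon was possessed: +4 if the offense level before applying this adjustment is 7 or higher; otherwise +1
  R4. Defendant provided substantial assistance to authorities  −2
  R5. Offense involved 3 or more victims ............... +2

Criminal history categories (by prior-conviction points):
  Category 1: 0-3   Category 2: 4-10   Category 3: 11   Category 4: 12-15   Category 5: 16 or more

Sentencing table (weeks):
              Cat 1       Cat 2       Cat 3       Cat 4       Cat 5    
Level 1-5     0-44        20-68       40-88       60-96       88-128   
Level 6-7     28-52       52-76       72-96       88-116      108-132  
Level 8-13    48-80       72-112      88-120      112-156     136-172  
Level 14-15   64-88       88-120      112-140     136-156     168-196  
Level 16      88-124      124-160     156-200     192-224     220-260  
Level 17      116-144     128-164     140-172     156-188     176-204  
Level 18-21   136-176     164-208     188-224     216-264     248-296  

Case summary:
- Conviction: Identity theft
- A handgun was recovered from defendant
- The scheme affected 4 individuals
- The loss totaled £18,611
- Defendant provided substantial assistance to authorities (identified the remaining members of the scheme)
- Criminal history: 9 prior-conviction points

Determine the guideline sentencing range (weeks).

Base offense level for identity theft: 12.
R1 applies: 12 + 2 = 14.
R2 does not apply.
R3 applies (level before this adjustment is 14 ≥ 7, so +4): 14 + 4 = 18.
R4 applies: 18 − 2 = 16.
R5 applies: 16 + 2 = 18.
Final offense level: 18.
Criminal history: 9 prior points → Category 2 (4-10).
Level 18 falls in the 18-21 band.
Grid: Level 18-21 × Category 2 = 164-208 weeks.

164-208 weeks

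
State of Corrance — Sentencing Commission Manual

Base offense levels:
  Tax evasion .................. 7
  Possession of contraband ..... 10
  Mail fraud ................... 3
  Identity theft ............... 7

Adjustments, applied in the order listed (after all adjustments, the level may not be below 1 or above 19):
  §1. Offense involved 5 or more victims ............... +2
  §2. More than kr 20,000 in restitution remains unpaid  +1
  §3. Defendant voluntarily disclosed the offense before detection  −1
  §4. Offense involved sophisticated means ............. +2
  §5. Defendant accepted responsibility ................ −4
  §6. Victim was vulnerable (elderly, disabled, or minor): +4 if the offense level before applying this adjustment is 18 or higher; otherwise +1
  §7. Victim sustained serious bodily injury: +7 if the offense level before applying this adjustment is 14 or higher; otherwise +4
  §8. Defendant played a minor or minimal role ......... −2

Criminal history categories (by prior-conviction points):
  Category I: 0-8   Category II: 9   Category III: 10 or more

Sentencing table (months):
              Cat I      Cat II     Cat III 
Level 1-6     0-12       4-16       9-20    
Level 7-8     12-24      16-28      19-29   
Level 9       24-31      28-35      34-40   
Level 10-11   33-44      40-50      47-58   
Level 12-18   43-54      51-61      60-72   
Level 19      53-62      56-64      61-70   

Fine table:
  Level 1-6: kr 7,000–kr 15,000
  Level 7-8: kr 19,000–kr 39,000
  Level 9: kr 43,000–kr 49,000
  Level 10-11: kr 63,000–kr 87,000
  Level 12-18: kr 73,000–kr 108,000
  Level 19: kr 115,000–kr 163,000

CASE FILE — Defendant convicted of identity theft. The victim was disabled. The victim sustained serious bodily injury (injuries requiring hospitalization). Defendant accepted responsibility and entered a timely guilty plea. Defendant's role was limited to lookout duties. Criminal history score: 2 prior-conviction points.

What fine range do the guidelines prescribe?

Base offense level for identity theft: 7.
§4 does not apply.
§5 applies: 7 − 4 = 3.
§6 applies (level before this adjustment is 3 < 18, so +1): 3 + 1 = 4.
§7 applies (level before this adjustment is 4 < 14, so +4): 4 + 4 = 8.
§8 applies: 8 − 2 = 6.
Final offense level: 6.
Level 6 falls in the 1-6 band.
Fine table: Level 1-6 → kr 7,000–kr 15,000.

kr 7,000–kr 15,000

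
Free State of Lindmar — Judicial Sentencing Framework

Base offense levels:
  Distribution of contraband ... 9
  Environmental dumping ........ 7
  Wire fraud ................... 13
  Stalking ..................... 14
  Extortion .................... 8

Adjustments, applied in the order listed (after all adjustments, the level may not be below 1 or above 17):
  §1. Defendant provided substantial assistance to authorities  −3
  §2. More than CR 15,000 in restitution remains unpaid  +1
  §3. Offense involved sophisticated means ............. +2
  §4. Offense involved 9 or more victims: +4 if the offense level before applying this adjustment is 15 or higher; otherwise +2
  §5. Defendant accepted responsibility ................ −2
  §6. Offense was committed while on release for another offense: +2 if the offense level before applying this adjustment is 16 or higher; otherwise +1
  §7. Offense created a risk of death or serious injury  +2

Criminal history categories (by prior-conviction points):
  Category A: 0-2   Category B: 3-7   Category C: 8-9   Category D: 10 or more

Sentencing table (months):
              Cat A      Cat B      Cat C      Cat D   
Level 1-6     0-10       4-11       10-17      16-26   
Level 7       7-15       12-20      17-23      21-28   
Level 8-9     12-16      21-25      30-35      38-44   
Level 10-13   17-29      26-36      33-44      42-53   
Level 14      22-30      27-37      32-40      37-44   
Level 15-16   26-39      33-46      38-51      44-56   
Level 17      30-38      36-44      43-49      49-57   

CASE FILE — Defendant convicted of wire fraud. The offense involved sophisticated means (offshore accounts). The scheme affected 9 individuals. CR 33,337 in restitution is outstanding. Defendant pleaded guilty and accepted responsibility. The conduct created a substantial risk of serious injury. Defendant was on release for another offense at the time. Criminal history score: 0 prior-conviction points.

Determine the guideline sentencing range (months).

Base offense level for wire fraud: 13.
§2 applies: 13 + 1 = 14.
§3 applies: 14 + 2 = 16.
§4 applies (level before this adjustment is 16 ≥ 15, so +4): 16 + 4 = 20.
§5 applies: 20 − 2 = 18.
§6 applies (level before this adjustment is 18 ≥ 16, so +2): 18 + 2 = 20.
§7 applies: 20 + 2 = 22.
Level 22 exceeds the maximum of 17; capped at 17.
Final offense level: 17.
Criminal history: 0 prior points → Category A (0-2).
Level 17 falls in the 17 band.
Grid: Level 17 × Category A = 30-38 months.

30-38 months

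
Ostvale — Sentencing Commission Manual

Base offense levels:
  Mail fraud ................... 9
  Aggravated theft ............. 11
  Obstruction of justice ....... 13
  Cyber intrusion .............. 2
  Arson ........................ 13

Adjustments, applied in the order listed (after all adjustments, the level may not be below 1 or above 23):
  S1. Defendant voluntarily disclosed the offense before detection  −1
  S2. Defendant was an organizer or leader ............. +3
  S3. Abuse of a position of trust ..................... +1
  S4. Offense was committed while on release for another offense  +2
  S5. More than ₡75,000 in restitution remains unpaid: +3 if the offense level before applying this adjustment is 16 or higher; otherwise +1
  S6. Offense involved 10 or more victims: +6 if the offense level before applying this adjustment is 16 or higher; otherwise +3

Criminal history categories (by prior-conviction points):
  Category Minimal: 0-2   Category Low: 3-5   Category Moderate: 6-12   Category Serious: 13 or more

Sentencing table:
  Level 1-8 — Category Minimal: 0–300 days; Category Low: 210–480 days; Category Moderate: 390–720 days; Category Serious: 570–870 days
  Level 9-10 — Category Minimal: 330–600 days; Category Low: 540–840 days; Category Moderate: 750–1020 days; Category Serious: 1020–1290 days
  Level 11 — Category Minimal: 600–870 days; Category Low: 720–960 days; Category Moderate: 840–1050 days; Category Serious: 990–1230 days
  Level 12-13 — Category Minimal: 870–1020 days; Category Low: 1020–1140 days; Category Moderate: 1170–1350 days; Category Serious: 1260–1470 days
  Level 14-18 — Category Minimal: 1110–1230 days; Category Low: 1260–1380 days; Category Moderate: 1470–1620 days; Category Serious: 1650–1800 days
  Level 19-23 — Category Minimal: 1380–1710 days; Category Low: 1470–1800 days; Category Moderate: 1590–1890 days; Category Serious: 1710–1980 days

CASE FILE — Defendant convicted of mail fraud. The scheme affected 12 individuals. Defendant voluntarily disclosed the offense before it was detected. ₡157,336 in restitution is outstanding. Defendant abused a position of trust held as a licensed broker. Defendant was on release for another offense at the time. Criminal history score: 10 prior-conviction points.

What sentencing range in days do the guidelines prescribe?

Base offense level for mail fraud: 9.
S1 applies: 9 − 1 = 8.
S2 does not apply.
S3 applies: 8 + 1 = 9.
S4 applies: 9 + 2 = 11.
S5 applies (level before this adjustment is 11 < 16, so +1): 11 + 1 = 12.
S6 applies (level before this adjustment is 12 < 16, so +3): 12 + 3 = 15.
Final offense level: 15.
Criminal history: 10 prior points → Category Moderate (6-12).
Level 15 falls in the 14-18 band.
Grid: Level 14-18 × Category Moderate = 1470-1620 days.

1470-1620 days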